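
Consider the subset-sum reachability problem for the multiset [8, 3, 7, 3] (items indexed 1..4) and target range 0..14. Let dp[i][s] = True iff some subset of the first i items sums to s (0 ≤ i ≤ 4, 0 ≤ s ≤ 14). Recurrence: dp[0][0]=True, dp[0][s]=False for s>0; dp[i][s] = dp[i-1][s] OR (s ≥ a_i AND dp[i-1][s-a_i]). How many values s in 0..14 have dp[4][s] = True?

9

i\s   0   1   2   3   4   5   6   7   8   9  10  11  12  13  14
  0   T   F   F   F   F   F   F   F   F   F   F   F   F   F   F
  1   T   F   F   F   F   F   F   F   T   F   F   F   F   F   F
  2   T   F   F   T   F   F   F   F   T   F   F   T   F   F   F
  3   T   F   F   T   F   F   F   T   T   F   T   T   F   F   F
  4   T   F   F   T   F   F   T   T   T   F   T   T   F   T   T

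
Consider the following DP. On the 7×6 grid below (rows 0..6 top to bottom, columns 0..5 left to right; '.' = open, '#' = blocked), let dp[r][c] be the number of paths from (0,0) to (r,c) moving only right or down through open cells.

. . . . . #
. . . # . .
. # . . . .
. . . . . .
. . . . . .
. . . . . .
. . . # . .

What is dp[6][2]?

r\c   0   1   2   3   4   5
  0   1   1   1   1   1   0
  1   1   2   3   0   1   1
  2   1   0   3   3   4   5
  3   1   1   4   7  11  16
  4   1   2   6  13  24  40
  5   1   3   9  22  46  86
  6   1   4  13   0  46 132

13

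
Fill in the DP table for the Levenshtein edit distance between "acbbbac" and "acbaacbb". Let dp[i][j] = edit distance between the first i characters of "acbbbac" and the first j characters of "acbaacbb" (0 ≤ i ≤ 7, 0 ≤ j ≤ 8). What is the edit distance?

   ''  a  c  b  a  a  c  b  b
''  0  1  2  3  4  5  6  7  8
 a  1  0  1  2  3  4  5  6  7
 c  2  1  0  1  2  3  4  5  6
 b  3  2  1  0  1  2  3  4  5
 b  4  3  2  1  1  2  3  3  4
 b  5  4  3  2  2  2  3  3  3
 a  6  5  4  3  2  2  3  4  4
 c  7  6  5  4  3  3  2  3  4

4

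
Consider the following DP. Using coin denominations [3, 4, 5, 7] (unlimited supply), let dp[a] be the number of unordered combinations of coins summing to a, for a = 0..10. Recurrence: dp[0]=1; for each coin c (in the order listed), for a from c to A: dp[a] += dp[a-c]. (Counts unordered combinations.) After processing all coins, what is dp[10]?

3

after  coin     0     1     2     3     4     5     6     7     8     9    10
          3     1     0     0     1     0     0     1     0     0     1     0
          4     1     0     0     1     1     0     1     1     1     1     1
          5     1     0     0     1     1     1     1     1     2     2     2
          7     1     0     0     1     1     1     1     2     2     2     3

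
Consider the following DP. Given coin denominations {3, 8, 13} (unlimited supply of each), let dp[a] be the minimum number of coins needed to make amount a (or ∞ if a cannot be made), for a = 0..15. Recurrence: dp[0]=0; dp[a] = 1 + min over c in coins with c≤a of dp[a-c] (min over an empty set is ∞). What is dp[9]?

3

 a  0  1  2  3  4  5  6  7  8  9 10 11 12 13 14 15
dp  0  -  -  1  -  -  2  -  1  3  -  2  4  1  3  5
(- denotes ∞ / unreachable)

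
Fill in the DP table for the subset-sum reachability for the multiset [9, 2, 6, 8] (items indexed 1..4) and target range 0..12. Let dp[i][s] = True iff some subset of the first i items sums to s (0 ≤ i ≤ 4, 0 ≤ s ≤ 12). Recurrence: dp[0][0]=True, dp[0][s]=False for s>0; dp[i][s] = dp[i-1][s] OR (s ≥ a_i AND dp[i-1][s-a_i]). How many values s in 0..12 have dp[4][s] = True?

7

i\s   0   1   2   3   4   5   6   7   8   9  10  11  12
  0   T   F   F   F   F   F   F   F   F   F   F   F   F
  1   T   F   F   F   F   F   F   F   F   T   F   F   F
  2   T   F   T   F   F   F   F   F   F   T   F   T   F
  3   T   F   T   F   F   F   T   F   T   T   F   T   F
  4   T   F   T   F   F   F   T   F   T   T   T   T   F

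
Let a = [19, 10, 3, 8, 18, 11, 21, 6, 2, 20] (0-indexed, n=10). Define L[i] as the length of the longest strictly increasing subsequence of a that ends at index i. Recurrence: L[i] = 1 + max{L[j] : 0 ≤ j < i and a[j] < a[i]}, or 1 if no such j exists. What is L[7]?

2

   i    0    1    2    3    4    5    6    7    8    9
a[i]   19   10    3    8   18   11   21    6    2   20
L[i]    1    1    1    2    3    3    4    2    1    4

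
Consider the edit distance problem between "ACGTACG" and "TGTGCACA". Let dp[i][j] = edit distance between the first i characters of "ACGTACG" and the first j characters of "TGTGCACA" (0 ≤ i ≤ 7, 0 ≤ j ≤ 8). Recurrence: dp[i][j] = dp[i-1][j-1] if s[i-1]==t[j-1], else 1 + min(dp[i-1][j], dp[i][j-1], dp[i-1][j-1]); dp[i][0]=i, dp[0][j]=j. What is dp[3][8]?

6

   ''  T  G  T  G  C  A  C  A
''  0  1  2  3  4  5  6  7  8
 A  1  1  2  3  4  5  5  6  7
 C  2  2  2  3  4  4  5  5  6
 G  3  3  2  3  3  4  5  6  6
 T  4  3  3  2  3  4  5  6  7
 A  5  4  4  3  3  4  4  5  6
 C  6  5  5  4  4  3  4  4  5
 G  7  6  5  5  4  4  4  5  5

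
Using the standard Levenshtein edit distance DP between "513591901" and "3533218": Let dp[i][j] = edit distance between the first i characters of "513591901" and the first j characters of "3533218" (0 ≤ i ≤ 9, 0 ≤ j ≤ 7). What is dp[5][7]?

5

   ''  3  5  3  3  2  1  8
''  0  1  2  3  4  5  6  7
 5  1  1  1  2  3  4  5  6
 1  2  2  2  2  3  4  4  5
 3  3  2  3  2  2  3  4  5
 5  4  3  2  3  3  3  4  5
 9  5  4  3  3  4  4  4  5
 1  6  5  4  4  4  5  4  5
 9  7  6  5  5  5  5  5  5
 0  8  7  6  6  6  6  6  6
 1  9  8  7  7  7  7  6  7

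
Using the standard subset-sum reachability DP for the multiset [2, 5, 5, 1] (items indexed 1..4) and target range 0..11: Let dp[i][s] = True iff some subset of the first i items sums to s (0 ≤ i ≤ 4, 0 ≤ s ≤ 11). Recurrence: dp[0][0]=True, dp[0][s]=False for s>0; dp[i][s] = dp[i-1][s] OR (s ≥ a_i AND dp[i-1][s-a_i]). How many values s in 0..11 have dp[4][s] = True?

10

i\s   0   1   2   3   4   5   6   7   8   9  10  11
  0   T   F   F   F   F   F   F   F   F   F   F   F
  1   T   F   T   F   F   F   F   F   F   F   F   F
  2   T   F   T   F   F   T   F   T   F   F   F   F
  3   T   F   T   F   F   T   F   T   F   F   T   F
  4   T   T   T   T   F   T   T   T   T   F   T   T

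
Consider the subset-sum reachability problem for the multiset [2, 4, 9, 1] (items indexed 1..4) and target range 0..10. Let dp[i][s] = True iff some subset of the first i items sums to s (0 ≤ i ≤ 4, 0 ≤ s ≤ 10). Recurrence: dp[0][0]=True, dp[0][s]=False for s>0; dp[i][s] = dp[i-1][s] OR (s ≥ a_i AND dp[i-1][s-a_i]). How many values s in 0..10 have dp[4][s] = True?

10

i\s   0   1   2   3   4   5   6   7   8   9  10
  0   T   F   F   F   F   F   F   F   F   F   F
  1   T   F   T   F   F   F   F   F   F   F   F
  2   T   F   T   F   T   F   T   F   F   F   F
  3   T   F   T   F   T   F   T   F   F   T   F
  4   T   T   T   T   T   T   T   T   F   T   T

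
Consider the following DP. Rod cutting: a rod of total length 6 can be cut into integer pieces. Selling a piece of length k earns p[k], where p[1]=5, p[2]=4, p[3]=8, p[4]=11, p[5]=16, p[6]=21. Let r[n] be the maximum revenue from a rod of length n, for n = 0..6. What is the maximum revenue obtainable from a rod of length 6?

30

   n    0    1    2    3    4    5    6
r[n]    0    5   10   15   20   25   30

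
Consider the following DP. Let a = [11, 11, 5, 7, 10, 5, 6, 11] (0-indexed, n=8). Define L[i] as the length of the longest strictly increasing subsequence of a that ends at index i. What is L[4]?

   i    0    1    2    3    4    5    6    7
a[i]   11   11    5    7   10    5    6   11
L[i]    1    1    1    2    3    1    2    4

3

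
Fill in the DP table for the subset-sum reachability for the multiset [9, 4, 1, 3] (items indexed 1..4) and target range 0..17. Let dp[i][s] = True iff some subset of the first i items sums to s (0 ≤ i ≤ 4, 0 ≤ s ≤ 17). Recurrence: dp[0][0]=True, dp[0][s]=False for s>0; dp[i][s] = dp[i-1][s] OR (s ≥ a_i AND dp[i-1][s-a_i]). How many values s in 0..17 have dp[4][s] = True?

i\s   0   1   2   3   4   5   6   7   8   9  10  11  12  13  14  15  16  17
  0   T   F   F   F   F   F   F   F   F   F   F   F   F   F   F   F   F   F
  1   T   F   F   F   F   F   F   F   F   T   F   F   F   F   F   F   F   F
  2   T   F   F   F   T   F   F   F   F   T   F   F   F   T   F   F   F   F
  3   T   T   F   F   T   T   F   F   F   T   T   F   F   T   T   F   F   F
  4   T   T   F   T   T   T   F   T   T   T   T   F   T   T   T   F   T   T

14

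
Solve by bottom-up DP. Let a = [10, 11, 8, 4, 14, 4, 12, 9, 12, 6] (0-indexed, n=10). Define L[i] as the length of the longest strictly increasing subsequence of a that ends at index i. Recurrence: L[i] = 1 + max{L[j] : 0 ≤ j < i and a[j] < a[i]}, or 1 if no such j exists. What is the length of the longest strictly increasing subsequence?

3

   i    0    1    2    3    4    5    6    7    8    9
a[i]   10   11    8    4   14    4   12    9   12    6
L[i]    1    2    1    1    3    1    3    2    3    2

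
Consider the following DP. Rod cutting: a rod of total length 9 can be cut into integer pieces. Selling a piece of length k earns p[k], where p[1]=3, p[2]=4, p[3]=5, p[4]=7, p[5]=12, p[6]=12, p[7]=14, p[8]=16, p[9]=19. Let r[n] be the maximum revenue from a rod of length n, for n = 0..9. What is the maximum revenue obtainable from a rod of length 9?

27

   n    0    1    2    3    4    5    6    7    8    9
r[n]    0    3    6    9   12   15   18   21   24   27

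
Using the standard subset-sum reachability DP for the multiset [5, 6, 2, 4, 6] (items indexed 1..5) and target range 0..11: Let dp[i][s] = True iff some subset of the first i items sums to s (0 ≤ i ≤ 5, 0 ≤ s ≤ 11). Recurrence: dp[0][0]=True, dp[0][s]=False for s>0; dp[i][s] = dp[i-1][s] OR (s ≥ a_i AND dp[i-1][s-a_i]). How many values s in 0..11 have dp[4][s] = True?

i\s   0   1   2   3   4   5   6   7   8   9  10  11
  0   T   F   F   F   F   F   F   F   F   F   F   F
  1   T   F   F   F   F   T   F   F   F   F   F   F
  2   T   F   F   F   F   T   T   F   F   F   F   T
  3   T   F   T   F   F   T   T   T   T   F   F   T
  4   T   F   T   F   T   T   T   T   T   T   T   T
  5   T   F   T   F   T   T   T   T   T   T   T   T

10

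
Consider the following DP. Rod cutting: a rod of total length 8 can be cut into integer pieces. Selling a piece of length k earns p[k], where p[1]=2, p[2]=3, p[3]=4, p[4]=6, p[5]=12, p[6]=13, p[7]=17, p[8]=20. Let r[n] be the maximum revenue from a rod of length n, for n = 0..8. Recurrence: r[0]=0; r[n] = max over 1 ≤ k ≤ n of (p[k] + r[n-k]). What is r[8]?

20

   n    0    1    2    3    4    5    6    7    8
r[n]    0    2    4    6    8   12   14   17   20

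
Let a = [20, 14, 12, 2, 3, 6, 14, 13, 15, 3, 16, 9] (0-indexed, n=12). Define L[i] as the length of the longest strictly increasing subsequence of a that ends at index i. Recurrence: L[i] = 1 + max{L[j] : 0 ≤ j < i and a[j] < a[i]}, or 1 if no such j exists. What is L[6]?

   i    0    1    2    3    4    5    6    7    8    9   10   11
a[i]   20   14   12    2    3    6   14   13   15    3   16    9
L[i]    1    1    1    1    2    3    4    4    5    2    6    4

4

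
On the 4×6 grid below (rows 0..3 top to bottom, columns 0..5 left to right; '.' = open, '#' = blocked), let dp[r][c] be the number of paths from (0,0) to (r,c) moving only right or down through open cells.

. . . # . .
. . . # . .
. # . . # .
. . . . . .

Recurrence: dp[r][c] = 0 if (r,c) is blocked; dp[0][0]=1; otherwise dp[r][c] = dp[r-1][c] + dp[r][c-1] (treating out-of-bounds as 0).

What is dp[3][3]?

7

r\c   0   1   2   3   4   5
  0   1   1   1   0   0   0
  1   1   2   3   0   0   0
  2   1   0   3   3   0   0
  3   1   1   4   7   7   7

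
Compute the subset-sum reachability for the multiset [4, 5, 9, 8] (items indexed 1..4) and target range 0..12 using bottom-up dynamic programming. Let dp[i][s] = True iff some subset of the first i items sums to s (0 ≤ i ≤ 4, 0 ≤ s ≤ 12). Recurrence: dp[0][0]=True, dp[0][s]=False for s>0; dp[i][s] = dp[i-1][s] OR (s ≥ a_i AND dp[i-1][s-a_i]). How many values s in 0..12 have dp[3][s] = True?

4

i\s   0   1   2   3   4   5   6   7   8   9  10  11  12
  0   T   F   F   F   F   F   F   F   F   F   F   F   F
  1   T   F   F   F   T   F   F   F   F   F   F   F   F
  2   T   F   F   F   T   T   F   F   F   T   F   F   F
  3   T   F   F   F   T   T   F   F   F   T   F   F   F
  4   T   F   F   F   T   T   F   F   T   T   F   F   T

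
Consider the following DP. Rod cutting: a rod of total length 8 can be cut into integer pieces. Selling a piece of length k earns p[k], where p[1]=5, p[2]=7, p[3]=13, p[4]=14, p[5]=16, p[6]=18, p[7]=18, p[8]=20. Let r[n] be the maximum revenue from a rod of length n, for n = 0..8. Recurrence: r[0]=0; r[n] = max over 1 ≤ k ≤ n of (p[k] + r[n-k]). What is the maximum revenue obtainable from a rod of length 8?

40

   n    0    1    2    3    4    5    6    7    8
r[n]    0    5   10   15   20   25   30   35   40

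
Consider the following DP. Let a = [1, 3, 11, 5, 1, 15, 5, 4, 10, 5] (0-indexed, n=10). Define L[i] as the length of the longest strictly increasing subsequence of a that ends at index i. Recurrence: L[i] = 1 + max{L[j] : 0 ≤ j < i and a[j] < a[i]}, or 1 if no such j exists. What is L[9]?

   i    0    1    2    3    4    5    6    7    8    9
a[i]    1    3   11    5    1   15    5    4   10    5
L[i]    1    2    3    3    1    4    3    3    4    4

4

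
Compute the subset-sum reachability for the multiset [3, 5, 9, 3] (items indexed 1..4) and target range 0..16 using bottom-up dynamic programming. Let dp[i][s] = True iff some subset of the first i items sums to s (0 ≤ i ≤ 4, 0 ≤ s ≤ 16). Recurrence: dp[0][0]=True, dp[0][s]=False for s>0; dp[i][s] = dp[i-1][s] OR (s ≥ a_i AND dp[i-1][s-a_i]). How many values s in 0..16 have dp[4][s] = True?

i\s   0   1   2   3   4   5   6   7   8   9  10  11  12  13  14  15  16
  0   T   F   F   F   F   F   F   F   F   F   F   F   F   F   F   F   F
  1   T   F   F   T   F   F   F   F   F   F   F   F   F   F   F   F   F
  2   T   F   F   T   F   T   F   F   T   F   F   F   F   F   F   F   F
  3   T   F   F   T   F   T   F   F   T   T   F   F   T   F   T   F   F
  4   T   F   F   T   F   T   T   F   T   T   F   T   T   F   T   T   F

10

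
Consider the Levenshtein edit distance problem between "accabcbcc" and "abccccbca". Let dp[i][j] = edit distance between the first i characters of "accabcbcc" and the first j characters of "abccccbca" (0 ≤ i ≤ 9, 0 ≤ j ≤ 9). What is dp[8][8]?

   ''  a  b  c  c  c  c  b  c  a
''  0  1  2  3  4  5  6  7  8  9
 a  1  0  1  2  3  4  5  6  7  8
 c  2  1  1  1  2  3  4  5  6  7
 c  3  2  2  1  1  2  3  4  5  6
 a  4  3  3  2  2  2  3  4  5  5
 b  5  4  3  3  3  3  3  3  4  5
 c  6  5  4  3  3  3  3  4  3  4
 b  7  6  5  4  4  4  4  3  4  4
 c  8  7  6  5  4  4  4  4  3  4
 c  9  8  7  6  5  4  4  5  4  4

3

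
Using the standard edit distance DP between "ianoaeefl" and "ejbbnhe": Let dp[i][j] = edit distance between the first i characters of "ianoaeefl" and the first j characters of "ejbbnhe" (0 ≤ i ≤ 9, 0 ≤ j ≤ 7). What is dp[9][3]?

   ''  e  j  b  b  n  h  e
''  0  1  2  3  4  5  6  7
 i  1  1  2  3  4  5  6  7
 a  2  2  2  3  4  5  6  7
 n  3  3  3  3  4  4  5  6
 o  4  4  4  4  4  5  5  6
 a  5  5  5  5  5  5  6  6
 e  6  5  6  6  6  6  6  6
 e  7  6  6  7  7  7  7  6
 f  8  7  7  7  8  8  8  7
 l  9  8  8  8  8  9  9  8

8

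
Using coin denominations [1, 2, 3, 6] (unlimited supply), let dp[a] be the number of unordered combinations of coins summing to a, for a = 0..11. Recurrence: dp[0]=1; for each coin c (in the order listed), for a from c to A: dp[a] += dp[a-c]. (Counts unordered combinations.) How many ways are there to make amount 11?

21

after  coin     0     1     2     3     4     5     6     7     8     9    10    11
          1     1     1     1     1     1     1     1     1     1     1     1     1
          2     1     1     2     2     3     3     4     4     5     5     6     6
          3     1     1     2     3     4     5     7     8    10    12    14    16
          6     1     1     2     3     4     5     8     9    12    15    18    21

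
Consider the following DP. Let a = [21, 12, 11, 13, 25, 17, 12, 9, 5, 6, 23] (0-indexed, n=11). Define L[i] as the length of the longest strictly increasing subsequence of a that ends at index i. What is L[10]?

   i    0    1    2    3    4    5    6    7    8    9   10
a[i]   21   12   11   13   25   17   12    9    5    6   23
L[i]    1    1    1    2    3    3    2    1    1    2    4

4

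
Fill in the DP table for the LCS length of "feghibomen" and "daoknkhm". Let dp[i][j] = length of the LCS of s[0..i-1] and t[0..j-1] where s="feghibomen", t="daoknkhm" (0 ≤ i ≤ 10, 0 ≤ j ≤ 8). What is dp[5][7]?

1

   ''  d  a  o  k  n  k  h  m
''  0  0  0  0  0  0  0  0  0
 f  0  0  0  0  0  0  0  0  0
 e  0  0  0  0  0  0  0  0  0
 g  0  0  0  0  0  0  0  0  0
 h  0  0  0  0  0  0  0  1  1
 i  0  0  0  0  0  0  0  1  1
 b  0  0  0  0  0  0  0  1  1
 o  0  0  0  1  1  1  1  1  1
 m  0  0  0  1  1  1  1  1  2
 e  0  0  0  1  1  1  1  1  2
 n  0  0  0  1  1  2  2  2  2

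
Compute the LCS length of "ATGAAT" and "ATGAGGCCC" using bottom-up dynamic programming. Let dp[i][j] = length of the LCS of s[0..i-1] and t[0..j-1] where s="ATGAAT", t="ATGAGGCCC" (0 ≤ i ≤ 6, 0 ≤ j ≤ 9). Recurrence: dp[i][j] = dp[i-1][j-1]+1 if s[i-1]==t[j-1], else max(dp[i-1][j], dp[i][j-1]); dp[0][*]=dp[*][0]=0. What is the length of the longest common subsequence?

4

   ''  A  T  G  A  G  G  C  C  C
''  0  0  0  0  0  0  0  0  0  0
 A  0  1  1  1  1  1  1  1  1  1
 T  0  1  2  2  2  2  2  2  2  2
 G  0  1  2  3  3  3  3  3  3  3
 A  0  1  2  3  4  4  4  4  4  4
 A  0  1  2  3  4  4  4  4  4  4
 T  0  1  2  3  4  4  4  4  4  4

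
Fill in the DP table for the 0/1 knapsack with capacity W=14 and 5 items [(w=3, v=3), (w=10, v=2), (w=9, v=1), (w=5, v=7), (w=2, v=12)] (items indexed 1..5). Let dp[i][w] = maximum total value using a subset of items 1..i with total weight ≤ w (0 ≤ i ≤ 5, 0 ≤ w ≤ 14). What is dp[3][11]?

i\w   0   1   2   3   4   5   6   7   8   9  10  11  12  13  14
  0   0   0   0   0   0   0   0   0   0   0   0   0   0   0   0
  1   0   0   0   3   3   3   3   3   3   3   3   3   3   3   3
  2   0   0   0   3   3   3   3   3   3   3   3   3   3   5   5
  3   0   0   0   3   3   3   3   3   3   3   3   3   4   5   5
  4   0   0   0   3   3   7   7   7  10  10  10  10  10  10  10
  5   0   0  12  12  12  15  15  19  19  19  22  22  22  22  22

3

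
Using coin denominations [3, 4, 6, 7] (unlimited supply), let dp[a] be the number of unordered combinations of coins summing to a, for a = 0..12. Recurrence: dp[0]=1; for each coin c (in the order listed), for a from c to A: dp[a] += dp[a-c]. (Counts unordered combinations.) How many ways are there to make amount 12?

4

after  coin     0     1     2     3     4     5     6     7     8     9    10    11    12
          3     1     0     0     1     0     0     1     0     0     1     0     0     1
          4     1     0     0     1     1     0     1     1     1     1     1     1     2
          6     1     0     0     1     1     0     2     1     1     2     2     1     4
          7     1     0     0     1     1     0     2     2     1     2     3     2     4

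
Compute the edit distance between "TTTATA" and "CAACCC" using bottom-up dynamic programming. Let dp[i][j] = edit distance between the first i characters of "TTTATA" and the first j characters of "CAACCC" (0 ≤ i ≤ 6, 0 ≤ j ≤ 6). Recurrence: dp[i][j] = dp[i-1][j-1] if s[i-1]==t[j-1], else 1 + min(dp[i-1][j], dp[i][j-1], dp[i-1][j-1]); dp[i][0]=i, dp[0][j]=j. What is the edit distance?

6

   ''  C  A  A  C  C  C
''  0  1  2  3  4  5  6
 T  1  1  2  3  4  5  6
 T  2  2  2  3  4  5  6
 T  3  3  3  3  4  5  6
 A  4  4  3  3  4  5  6
 T  5  5  4  4  4  5  6
 A  6  6  5  4  5  5  6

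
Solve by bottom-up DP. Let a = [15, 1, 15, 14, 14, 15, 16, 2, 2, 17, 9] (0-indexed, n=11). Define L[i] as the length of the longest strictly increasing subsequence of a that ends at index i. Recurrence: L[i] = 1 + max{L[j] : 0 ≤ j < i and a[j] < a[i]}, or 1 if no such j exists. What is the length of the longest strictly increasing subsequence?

   i    0    1    2    3    4    5    6    7    8    9   10
a[i]   15    1   15   14   14   15   16    2    2   17    9
L[i]    1    1    2    2    2    3    4    2    2    5    3

5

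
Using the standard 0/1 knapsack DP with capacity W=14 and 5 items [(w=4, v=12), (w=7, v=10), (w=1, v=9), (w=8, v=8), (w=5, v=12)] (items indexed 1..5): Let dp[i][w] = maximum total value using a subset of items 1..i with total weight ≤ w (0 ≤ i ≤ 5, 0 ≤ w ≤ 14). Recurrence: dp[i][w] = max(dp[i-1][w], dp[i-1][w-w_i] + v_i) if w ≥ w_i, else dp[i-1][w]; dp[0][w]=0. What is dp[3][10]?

21

i\w   0   1   2   3   4   5   6   7   8   9  10  11  12  13  14
  0   0   0   0   0   0   0   0   0   0   0   0   0   0   0   0
  1   0   0   0   0  12  12  12  12  12  12  12  12  12  12  12
  2   0   0   0   0  12  12  12  12  12  12  12  22  22  22  22
  3   0   9   9   9  12  21  21  21  21  21  21  22  31  31  31
  4   0   9   9   9  12  21  21  21  21  21  21  22  31  31  31
  5   0   9   9   9  12  21  21  21  21  24  33  33  33  33  33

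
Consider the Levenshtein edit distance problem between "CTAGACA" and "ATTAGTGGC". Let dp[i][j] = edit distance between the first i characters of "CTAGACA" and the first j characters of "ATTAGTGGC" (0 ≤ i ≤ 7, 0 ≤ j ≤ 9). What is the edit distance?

6

   ''  A  T  T  A  G  T  G  G  C
''  0  1  2  3  4  5  6  7  8  9
 C  1  1  2  3  4  5  6  7  8  8
 T  2  2  1  2  3  4  5  6  7  8
 A  3  2  2  2  2  3  4  5  6  7
 G  4  3  3  3  3  2  3  4  5  6
 A  5  4  4  4  3  3  3  4  5  6
 C  6  5  5  5  4  4  4  4  5  5
 A  7  6  6  6  5  5  5  5  5  6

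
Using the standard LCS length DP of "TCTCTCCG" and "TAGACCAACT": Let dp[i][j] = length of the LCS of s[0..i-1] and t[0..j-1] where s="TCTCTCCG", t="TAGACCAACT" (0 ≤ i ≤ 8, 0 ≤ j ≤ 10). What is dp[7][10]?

4

   ''  T  A  G  A  C  C  A  A  C  T
''  0  0  0  0  0  0  0  0  0  0  0
 T  0  1  1  1  1  1  1  1  1  1  1
 C  0  1  1  1  1  2  2  2  2  2  2
 T  0  1  1  1  1  2  2  2  2  2  3
 C  0  1  1  1  1  2  3  3  3  3  3
 T  0  1  1  1  1  2  3  3  3  3  4
 C  0  1  1  1  1  2  3  3  3  4  4
 C  0  1  1  1  1  2  3  3  3  4  4
 G  0  1  1  2  2  2  3  3  3  4  4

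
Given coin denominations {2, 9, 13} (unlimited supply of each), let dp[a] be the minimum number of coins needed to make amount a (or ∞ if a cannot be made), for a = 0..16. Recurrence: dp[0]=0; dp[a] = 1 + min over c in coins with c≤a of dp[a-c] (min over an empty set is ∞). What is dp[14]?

7

 a  0  1  2  3  4  5  6  7  8  9 10 11 12 13 14 15 16
dp  0  -  1  -  2  -  3  -  4  1  5  2  6  1  7  2  8
(- denotes ∞ / unreachable)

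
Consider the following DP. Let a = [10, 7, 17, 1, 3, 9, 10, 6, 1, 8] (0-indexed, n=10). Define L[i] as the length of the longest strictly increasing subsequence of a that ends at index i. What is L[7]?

3

   i    0    1    2    3    4    5    6    7    8    9
a[i]   10    7   17    1    3    9   10    6    1    8
L[i]    1    1    2    1    2    3    4    3    1    4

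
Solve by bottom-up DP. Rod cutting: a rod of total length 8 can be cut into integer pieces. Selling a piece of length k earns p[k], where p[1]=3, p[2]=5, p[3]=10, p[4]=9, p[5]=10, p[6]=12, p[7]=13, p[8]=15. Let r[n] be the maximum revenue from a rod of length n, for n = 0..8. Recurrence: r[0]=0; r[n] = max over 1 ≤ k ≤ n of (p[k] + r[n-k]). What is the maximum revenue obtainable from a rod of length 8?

26

   n    0    1    2    3    4    5    6    7    8
r[n]    0    3    6   10   13   16   20   23   26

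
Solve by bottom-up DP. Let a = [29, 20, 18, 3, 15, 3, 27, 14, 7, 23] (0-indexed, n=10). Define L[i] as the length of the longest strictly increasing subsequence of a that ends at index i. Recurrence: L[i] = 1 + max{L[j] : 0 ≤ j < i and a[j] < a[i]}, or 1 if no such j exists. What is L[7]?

   i    0    1    2    3    4    5    6    7    8    9
a[i]   29   20   18    3   15    3   27   14    7   23
L[i]    1    1    1    1    2    1    3    2    2    3

2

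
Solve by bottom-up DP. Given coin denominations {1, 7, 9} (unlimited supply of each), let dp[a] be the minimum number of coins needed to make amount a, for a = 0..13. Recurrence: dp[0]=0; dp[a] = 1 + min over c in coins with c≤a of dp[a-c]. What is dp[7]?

1

 a  0  1  2  3  4  5  6  7  8  9 10 11 12 13
dp  0  1  2  3  4  5  6  1  2  1  2  3  4  5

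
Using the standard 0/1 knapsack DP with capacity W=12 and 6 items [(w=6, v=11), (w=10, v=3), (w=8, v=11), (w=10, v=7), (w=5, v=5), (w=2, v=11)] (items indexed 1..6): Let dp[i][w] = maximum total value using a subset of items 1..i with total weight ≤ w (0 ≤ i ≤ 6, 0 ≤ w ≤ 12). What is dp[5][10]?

11

i\w   0   1   2   3   4   5   6   7   8   9  10  11  12
  0   0   0   0   0   0   0   0   0   0   0   0   0   0
  1   0   0   0   0   0   0  11  11  11  11  11  11  11
  2   0   0   0   0   0   0  11  11  11  11  11  11  11
  3   0   0   0   0   0   0  11  11  11  11  11  11  11
  4   0   0   0   0   0   0  11  11  11  11  11  11  11
  5   0   0   0   0   0   5  11  11  11  11  11  16  16
  6   0   0  11  11  11  11  11  16  22  22  22  22  22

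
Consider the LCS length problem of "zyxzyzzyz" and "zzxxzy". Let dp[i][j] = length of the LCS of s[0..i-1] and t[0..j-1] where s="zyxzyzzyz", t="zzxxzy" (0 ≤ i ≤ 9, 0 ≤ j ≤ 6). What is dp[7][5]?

3

   ''  z  z  x  x  z  y
''  0  0  0  0  0  0  0
 z  0  1  1  1  1  1  1
 y  0  1  1  1  1  1  2
 x  0  1  1  2  2  2  2
 z  0  1  2  2  2  3  3
 y  0  1  2  2  2  3  4
 z  0  1  2  2  2  3  4
 z  0  1  2  2  2  3  4
 y  0  1  2  2  2  3  4
 z  0  1  2  2  2  3  4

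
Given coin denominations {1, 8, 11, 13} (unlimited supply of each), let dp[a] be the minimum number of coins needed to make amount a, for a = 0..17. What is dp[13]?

 a  0  1  2  3  4  5  6  7  8  9 10 11 12 13 14 15 16 17
dp  0  1  2  3  4  5  6  7  1  2  3  1  2  1  2  3  2  3

1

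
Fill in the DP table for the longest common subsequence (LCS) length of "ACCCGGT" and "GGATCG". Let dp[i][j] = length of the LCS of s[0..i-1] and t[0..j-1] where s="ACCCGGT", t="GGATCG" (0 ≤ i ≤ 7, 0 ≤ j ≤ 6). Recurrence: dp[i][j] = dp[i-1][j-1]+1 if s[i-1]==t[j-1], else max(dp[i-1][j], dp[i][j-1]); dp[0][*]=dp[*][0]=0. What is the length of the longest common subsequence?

   ''  G  G  A  T  C  G
''  0  0  0  0  0  0  0
 A  0  0  0  1  1  1  1
 C  0  0  0  1  1  2  2
 C  0  0  0  1  1  2  2
 C  0  0  0  1  1  2  2
 G  0  1  1  1  1  2  3
 G  0  1  2  2  2  2  3
 T  0  1  2  2  3  3  3

3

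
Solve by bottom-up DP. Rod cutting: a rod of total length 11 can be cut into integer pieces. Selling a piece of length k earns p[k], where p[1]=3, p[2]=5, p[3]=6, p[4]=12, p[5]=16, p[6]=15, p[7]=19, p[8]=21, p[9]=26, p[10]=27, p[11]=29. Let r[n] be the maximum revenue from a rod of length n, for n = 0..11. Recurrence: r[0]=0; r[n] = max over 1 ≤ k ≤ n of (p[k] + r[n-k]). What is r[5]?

   n    0    1    2    3    4    5    6    7    8    9   10   11
r[n]    0    3    6    9   12   16   19   22   25   28   32   35

16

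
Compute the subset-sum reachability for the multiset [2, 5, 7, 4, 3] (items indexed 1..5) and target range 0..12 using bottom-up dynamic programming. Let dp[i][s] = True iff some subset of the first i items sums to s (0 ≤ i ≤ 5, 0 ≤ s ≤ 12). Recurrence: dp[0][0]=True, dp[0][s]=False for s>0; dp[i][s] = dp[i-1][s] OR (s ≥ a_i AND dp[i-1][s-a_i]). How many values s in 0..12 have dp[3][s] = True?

6

i\s   0   1   2   3   4   5   6   7   8   9  10  11  12
  0   T   F   F   F   F   F   F   F   F   F   F   F   F
  1   T   F   T   F   F   F   F   F   F   F   F   F   F
  2   T   F   T   F   F   T   F   T   F   F   F   F   F
  3   T   F   T   F   F   T   F   T   F   T   F   F   T
  4   T   F   T   F   T   T   T   T   F   T   F   T   T
  5   T   F   T   T   T   T   T   T   T   T   T   T   T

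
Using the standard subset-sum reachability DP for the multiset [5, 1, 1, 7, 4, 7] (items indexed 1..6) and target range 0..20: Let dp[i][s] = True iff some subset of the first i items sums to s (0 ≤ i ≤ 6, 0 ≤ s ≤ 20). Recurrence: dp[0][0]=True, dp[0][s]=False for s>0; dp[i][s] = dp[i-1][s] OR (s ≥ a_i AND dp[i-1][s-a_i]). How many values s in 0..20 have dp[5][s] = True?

i\s   0   1   2   3   4   5   6   7   8   9  10  11  12  13  14  15  16  17  18  19  20
  0   T   F   F   F   F   F   F   F   F   F   F   F   F   F   F   F   F   F   F   F   F
  1   T   F   F   F   F   T   F   F   F   F   F   F   F   F   F   F   F   F   F   F   F
  2   T   T   F   F   F   T   T   F   F   F   F   F   F   F   F   F   F   F   F   F   F
  3   T   T   T   F   F   T   T   T   F   F   F   F   F   F   F   F   F   F   F   F   F
  4   T   T   T   F   F   T   T   T   T   T   F   F   T   T   T   F   F   F   F   F   F
  5   T   T   T   F   T   T   T   T   T   T   T   T   T   T   T   F   T   T   T   F   F
  6   T   T   T   F   T   T   T   T   T   T   T   T   T   T   T   T   T   T   T   T   T

17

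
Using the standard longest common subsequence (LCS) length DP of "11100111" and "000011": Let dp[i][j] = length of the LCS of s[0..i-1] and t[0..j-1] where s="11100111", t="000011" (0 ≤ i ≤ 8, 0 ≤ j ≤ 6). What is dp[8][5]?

   ''  0  0  0  0  1  1
''  0  0  0  0  0  0  0
 1  0  0  0  0  0  1  1
 1  0  0  0  0  0  1  2
 1  0  0  0  0  0  1  2
 0  0  1  1  1  1  1  2
 0  0  1  2  2  2  2  2
 1  0  1  2  2  2  3  3
 1  0  1  2  2  2  3  4
 1  0  1  2  2  2  3  4

3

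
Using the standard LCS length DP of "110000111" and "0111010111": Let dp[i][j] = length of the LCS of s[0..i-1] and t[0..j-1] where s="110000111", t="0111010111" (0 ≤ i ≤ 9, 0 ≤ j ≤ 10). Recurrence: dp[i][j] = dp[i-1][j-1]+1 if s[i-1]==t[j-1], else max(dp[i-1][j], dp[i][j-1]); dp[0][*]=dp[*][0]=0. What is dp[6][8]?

4

   ''  0  1  1  1  0  1  0  1  1  1
''  0  0  0  0  0  0  0  0  0  0  0
 1  0  0  1  1  1  1  1  1  1  1  1
 1  0  0  1  2  2  2  2  2  2  2  2
 0  0  1  1  2  2  3  3  3  3  3  3
 0  0  1  1  2  2  3  3  4  4  4  4
 0  0  1  1  2  2  3  3  4  4  4  4
 0  0  1  1  2  2  3  3  4  4  4  4
 1  0  1  2  2  3  3  4  4  5  5  5
 1  0  1  2  3  3  3  4  4  5  6  6
 1  0  1  2  3  4  4  4  4  5  6  7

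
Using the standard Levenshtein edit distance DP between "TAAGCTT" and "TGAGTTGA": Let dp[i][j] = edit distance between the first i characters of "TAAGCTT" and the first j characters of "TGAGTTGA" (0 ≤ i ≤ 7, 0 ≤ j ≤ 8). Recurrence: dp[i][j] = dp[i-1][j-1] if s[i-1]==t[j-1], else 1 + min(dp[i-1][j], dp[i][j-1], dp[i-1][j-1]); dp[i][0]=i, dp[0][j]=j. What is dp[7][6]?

   ''  T  G  A  G  T  T  G  A
''  0  1  2  3  4  5  6  7  8
 T  1  0  1  2  3  4  5  6  7
 A  2  1  1  1  2  3  4  5  6
 A  3  2  2  1  2  3  4  5  5
 G  4  3  2  2  1  2  3  4  5
 C  5  4  3  3  2  2  3  4  5
 T  6  5  4  4  3  2  2  3  4
 T  7  6  5  5  4  3  2  3  4

2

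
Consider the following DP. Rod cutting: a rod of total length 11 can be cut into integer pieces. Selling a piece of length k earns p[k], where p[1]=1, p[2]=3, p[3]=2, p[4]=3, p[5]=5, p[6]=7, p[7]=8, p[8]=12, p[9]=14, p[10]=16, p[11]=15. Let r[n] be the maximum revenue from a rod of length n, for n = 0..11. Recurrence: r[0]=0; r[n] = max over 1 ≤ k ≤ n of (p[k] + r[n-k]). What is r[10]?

   n    0    1    2    3    4    5    6    7    8    9   10   11
r[n]    0    1    3    4    6    7    9   10   12   14   16   17

16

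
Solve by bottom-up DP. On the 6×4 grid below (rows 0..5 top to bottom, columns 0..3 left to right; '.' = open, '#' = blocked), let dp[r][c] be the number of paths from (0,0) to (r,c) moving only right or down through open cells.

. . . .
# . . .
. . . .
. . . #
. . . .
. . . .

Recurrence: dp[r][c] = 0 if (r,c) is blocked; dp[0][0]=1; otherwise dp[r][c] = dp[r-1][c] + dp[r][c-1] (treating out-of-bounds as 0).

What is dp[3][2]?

r\c   0   1   2   3
  0   1   1   1   1
  1   0   1   2   3
  2   0   1   3   6
  3   0   1   4   0
  4   0   1   5   5
  5   0   1   6  11

4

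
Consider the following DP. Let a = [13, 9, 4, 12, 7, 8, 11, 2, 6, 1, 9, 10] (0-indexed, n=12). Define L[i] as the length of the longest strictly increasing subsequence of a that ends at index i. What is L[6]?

   i    0    1    2    3    4    5    6    7    8    9   10   11
a[i]   13    9    4   12    7    8   11    2    6    1    9   10
L[i]    1    1    1    2    2    3    4    1    2    1    4    5

4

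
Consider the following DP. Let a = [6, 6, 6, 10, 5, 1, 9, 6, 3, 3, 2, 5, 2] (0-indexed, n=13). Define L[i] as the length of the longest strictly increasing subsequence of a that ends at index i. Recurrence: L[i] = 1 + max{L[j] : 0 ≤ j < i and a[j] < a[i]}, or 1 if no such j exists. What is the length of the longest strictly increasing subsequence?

3

   i    0    1    2    3    4    5    6    7    8    9   10   11   12
a[i]    6    6    6   10    5    1    9    6    3    3    2    5    2
L[i]    1    1    1    2    1    1    2    2    2    2    2    3    2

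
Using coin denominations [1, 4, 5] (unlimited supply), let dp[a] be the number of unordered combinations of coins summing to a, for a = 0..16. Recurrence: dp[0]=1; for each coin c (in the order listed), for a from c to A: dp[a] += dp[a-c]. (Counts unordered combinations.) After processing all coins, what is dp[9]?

5

after  coin     0     1     2     3     4     5     6     7     8     9    10    11    12    13    14    15    16
          1     1     1     1     1     1     1     1     1     1     1     1     1     1     1     1     1     1
          4     1     1     1     1     2     2     2     2     3     3     3     3     4     4     4     4     5
          5     1     1     1     1     2     3     3     3     4     5     6     6     7     8     9    10    11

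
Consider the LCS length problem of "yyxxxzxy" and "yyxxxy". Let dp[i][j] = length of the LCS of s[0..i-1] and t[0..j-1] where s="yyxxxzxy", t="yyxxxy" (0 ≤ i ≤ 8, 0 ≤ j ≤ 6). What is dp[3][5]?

3

   ''  y  y  x  x  x  y
''  0  0  0  0  0  0  0
 y  0  1  1  1  1  1  1
 y  0  1  2  2  2  2  2
 x  0  1  2  3  3  3  3
 x  0  1  2  3  4  4  4
 x  0  1  2  3  4  5  5
 z  0  1  2  3  4  5  5
 x  0  1  2  3  4  5  5
 y  0  1  2  3  4  5  6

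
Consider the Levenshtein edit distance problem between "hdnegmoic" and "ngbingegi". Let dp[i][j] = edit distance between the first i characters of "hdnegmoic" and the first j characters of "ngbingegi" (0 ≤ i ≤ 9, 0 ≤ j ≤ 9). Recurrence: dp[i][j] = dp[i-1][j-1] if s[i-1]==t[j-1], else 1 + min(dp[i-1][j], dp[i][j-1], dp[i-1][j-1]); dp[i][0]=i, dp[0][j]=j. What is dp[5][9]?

6

   ''  n  g  b  i  n  g  e  g  i
''  0  1  2  3  4  5  6  7  8  9
 h  1  1  2  3  4  5  6  7  8  9
 d  2  2  2  3  4  5  6  7  8  9
 n  3  2  3  3  4  4  5  6  7  8
 e  4  3  3  4  4  5  5  5  6  7
 g  5  4  3  4  5  5  5  6  5  6
 m  6  5  4  4  5  6  6  6  6  6
 o  7  6  5  5  5  6  7  7  7  7
 i  8  7  6  6  5  6  7  8  8  7
 c  9  8  7  7  6  6  7  8  9  8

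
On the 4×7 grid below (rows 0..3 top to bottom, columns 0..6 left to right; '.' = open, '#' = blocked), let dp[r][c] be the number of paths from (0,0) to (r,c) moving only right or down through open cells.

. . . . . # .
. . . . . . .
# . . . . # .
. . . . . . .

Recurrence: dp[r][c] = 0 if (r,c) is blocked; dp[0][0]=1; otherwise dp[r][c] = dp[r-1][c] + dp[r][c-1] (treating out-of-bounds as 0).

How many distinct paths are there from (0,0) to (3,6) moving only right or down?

r\c   0   1   2   3   4   5   6
  0   1   1   1   1   1   0   0
  1   1   2   3   4   5   5   5
  2   0   2   5   9  14   0   5
  3   0   2   7  16  30  30  35

35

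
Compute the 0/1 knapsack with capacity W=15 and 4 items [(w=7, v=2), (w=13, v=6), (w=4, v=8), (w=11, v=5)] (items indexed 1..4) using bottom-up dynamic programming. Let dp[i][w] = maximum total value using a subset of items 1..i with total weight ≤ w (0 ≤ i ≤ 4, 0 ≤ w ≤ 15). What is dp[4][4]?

i\w   0   1   2   3   4   5   6   7   8   9  10  11  12  13  14  15
  0   0   0   0   0   0   0   0   0   0   0   0   0   0   0   0   0
  1   0   0   0   0   0   0   0   2   2   2   2   2   2   2   2   2
  2   0   0   0   0   0   0   0   2   2   2   2   2   2   6   6   6
  3   0   0   0   0   8   8   8   8   8   8   8  10  10  10  10  10
  4   0   0   0   0   8   8   8   8   8   8   8  10  10  10  10  13

8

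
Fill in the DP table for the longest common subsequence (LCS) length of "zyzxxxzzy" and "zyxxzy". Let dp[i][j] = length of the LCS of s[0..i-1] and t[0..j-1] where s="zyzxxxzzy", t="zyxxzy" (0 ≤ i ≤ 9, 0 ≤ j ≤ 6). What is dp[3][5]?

   ''  z  y  x  x  z  y
''  0  0  0  0  0  0  0
 z  0  1  1  1  1  1  1
 y  0  1  2  2  2  2  2
 z  0  1  2  2  2  3  3
 x  0  1  2  3  3  3  3
 x  0  1  2  3  4  4  4
 x  0  1  2  3  4  4  4
 z  0  1  2  3  4  5  5
 z  0  1  2  3  4  5  5
 y  0  1  2  3  4  5  6

3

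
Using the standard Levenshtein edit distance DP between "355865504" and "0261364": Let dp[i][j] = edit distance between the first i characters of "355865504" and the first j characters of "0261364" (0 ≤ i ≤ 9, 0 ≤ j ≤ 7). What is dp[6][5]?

6

   ''  0  2  6  1  3  6  4
''  0  1  2  3  4  5  6  7
 3  1  1  2  3  4  4  5  6
 5  2  2  2  3  4  5  5  6
 5  3  3  3  3  4  5  6  6
 8  4  4  4  4  4  5  6  7
 6  5  5  5  4  5  5  5  6
 5  6  6  6  5  5  6  6  6
 5  7  7  7  6  6  6  7  7
 0  8  7  8  7  7  7  7  8
 4  9  8  8  8  8  8  8  7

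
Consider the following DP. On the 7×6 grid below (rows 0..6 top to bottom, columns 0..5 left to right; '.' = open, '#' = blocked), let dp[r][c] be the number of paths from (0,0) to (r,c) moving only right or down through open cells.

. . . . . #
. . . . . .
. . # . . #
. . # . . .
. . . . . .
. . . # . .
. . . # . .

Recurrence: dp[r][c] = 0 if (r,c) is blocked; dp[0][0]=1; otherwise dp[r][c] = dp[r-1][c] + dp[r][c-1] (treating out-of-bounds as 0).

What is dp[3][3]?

r\c   0   1   2   3   4   5
  0   1   1   1   1   1   0
  1   1   2   3   4   5   5
  2   1   3   0   4   9   0
  3   1   4   0   4  13  13
  4   1   5   5   9  22  35
  5   1   6  11   0  22  57
  6   1   7  18   0  22  79

4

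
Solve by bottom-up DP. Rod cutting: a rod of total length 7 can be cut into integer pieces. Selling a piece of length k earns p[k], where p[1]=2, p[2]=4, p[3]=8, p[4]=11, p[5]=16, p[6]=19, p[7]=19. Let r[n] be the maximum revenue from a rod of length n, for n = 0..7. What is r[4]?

   n    0    1    2    3    4    5    6    7
r[n]    0    2    4    8   11   16   19   21

11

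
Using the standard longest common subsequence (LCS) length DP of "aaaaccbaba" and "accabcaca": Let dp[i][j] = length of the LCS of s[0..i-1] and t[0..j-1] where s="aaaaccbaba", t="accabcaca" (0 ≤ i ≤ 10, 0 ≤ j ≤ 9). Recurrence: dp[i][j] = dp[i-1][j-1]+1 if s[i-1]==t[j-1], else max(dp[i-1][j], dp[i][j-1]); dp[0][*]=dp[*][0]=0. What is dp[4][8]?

3

   ''  a  c  c  a  b  c  a  c  a
''  0  0  0  0  0  0  0  0  0  0
 a  0  1  1  1  1  1  1  1  1  1
 a  0  1  1  1  2  2  2  2  2  2
 a  0  1  1  1  2  2  2  3  3  3
 a  0  1  1  1  2  2  2  3  3  4
 c  0  1  2  2  2  2  3  3  4  4
 c  0  1  2  3  3  3  3  3  4  4
 b  0  1  2  3  3  4  4  4  4  4
 a  0  1  2  3  4  4  4  5  5  5
 b  0  1  2  3  4  5  5  5  5  5
 a  0  1  2  3  4  5  5  6  6  6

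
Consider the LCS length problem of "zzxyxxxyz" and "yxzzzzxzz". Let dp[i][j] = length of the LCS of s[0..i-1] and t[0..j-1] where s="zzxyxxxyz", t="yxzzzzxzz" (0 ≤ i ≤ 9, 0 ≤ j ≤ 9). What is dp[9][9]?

4

   ''  y  x  z  z  z  z  x  z  z
''  0  0  0  0  0  0  0  0  0  0
 z  0  0  0  1  1  1  1  1  1  1
 z  0  0  0  1  2  2  2  2  2  2
 x  0  0  1  1  2  2  2  3  3  3
 y  0  1  1  1  2  2  2  3  3  3
 x  0  1  2  2  2  2  2  3  3  3
 x  0  1  2  2  2  2  2  3  3  3
 x  0  1  2  2  2  2  2  3  3  3
 y  0  1  2  2  2  2  2  3  3  3
 z  0  1  2  3  3  3  3  3  4  4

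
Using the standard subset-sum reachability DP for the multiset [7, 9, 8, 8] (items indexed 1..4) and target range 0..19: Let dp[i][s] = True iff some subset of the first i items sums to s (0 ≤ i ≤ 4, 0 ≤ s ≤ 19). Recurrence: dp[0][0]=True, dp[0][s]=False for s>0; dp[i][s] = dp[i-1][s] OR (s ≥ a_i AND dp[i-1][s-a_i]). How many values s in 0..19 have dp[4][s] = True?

7

i\s   0   1   2   3   4   5   6   7   8   9  10  11  12  13  14  15  16  17  18  19
  0   T   F   F   F   F   F   F   F   F   F   F   F   F   F   F   F   F   F   F   F
  1   T   F   F   F   F   F   F   T   F   F   F   F   F   F   F   F   F   F   F   F
  2   T   F   F   F   F   F   F   T   F   T   F   F   F   F   F   F   T   F   F   F
  3   T   F   F   F   F   F   F   T   T   T   F   F   F   F   F   T   T   T   F   F
  4   T   F   F   F   F   F   F   T   T   T   F   F   F   F   F   T   T   T   F   F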